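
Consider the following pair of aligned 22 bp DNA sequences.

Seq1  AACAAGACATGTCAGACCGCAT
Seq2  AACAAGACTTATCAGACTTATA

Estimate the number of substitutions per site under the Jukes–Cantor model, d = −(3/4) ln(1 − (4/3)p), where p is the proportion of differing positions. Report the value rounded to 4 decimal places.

Differing sites — 9:A/T; 11:G/A; 18:C/T; 19:G/T; 20:C/A; 21:A/T; 22:T/A.
p = 7/22 = 0.318182.
d = −0.75 · ln(1 − (4/3)·0.318182) = −0.75 · ln(0.575757) = −0.75 · (-0.552070) = 0.4141.

0.4141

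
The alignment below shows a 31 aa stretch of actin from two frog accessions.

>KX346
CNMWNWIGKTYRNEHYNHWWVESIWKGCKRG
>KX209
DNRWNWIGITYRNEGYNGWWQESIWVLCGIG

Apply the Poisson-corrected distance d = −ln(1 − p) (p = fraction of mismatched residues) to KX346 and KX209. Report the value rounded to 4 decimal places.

The sequences differ at positions 1 (C/D), 3 (M/R), 9 (K/I), 15 (H/G), 18 (H/G), 21 (V/Q), 26 (K/V), 27 (G/L), 29 (K/G), 30 (R/I).
p = 10/31 = 0.322581.
d = −ln(1 − 0.322581) = −ln(0.677419) = 0.3895.

0.3895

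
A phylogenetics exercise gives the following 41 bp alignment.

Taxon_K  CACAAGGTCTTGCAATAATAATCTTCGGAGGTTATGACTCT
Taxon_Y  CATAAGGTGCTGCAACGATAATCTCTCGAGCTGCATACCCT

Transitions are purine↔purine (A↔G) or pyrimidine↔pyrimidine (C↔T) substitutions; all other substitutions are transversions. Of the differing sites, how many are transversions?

7

Differing sites — 3:C/T (Ti); 9:C/G (Tv); 10:T/C (Ti); 16:T/C (Ti); 17:A/G (Ti); 25:T/C (Ti); 26:C/T (Ti); 27:G/C (Tv); 31:G/C (Tv); 33:T/G (Tv); 34:A/C (Tv); 35:T/A (Tv); 36:G/T (Tv); 39:T/C (Ti).
Of the 14 differences, 7 transitions and 7 transversions, so the answer is 7.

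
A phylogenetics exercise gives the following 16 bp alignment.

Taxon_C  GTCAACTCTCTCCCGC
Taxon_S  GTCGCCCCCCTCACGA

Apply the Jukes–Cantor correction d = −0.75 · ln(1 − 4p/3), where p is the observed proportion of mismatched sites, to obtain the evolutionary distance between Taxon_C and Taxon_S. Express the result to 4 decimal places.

0.5199

The sequences differ at positions 4 (A/G), 5 (A/C), 7 (T/C), 9 (T/C), 13 (C/A), 16 (C/A).
p = 6/16 = 0.375000.
d = −0.75 · ln(1 − (4/3)·0.375000) = −0.75 · ln(0.500000) = −0.75 · (-0.693147) = 0.5199.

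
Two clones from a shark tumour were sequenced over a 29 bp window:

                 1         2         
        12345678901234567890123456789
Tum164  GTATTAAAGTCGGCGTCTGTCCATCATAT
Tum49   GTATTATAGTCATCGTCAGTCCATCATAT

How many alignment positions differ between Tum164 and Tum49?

4

Mismatches occur at site 7 (A↔T), site 12 (G↔A), site 13 (G↔T), site 18 (T↔A).
That gives 4 mismatches out of 29 aligned sites, so the Hamming distance is 4.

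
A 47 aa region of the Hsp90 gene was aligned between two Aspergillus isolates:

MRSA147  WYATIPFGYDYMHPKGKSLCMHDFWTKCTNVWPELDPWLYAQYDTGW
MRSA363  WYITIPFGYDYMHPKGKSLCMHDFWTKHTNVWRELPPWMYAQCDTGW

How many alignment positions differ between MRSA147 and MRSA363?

6

Mismatches occur at site 3 (A↔I), site 28 (C↔H), site 33 (P↔R), site 36 (D↔P), site 39 (L↔M), site 43 (Y↔C).
That gives 6 mismatches out of 47 aligned sites, so the Hamming distance is 6.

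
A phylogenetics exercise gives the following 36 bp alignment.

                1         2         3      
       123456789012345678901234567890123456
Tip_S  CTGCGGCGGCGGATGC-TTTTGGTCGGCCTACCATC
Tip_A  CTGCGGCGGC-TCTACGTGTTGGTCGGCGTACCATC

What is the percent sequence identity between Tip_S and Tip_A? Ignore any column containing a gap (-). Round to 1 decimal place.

Excluding the 2 gap columns leaves 34 comparable sites.
Differing sites — 12:G/T; 13:A/C; 15:G/A; 19:T/G; 29:C/G.
29 of the 34 comparable sites match, so the percent identity is 29/34 × 100 = 85.3%.

85.3%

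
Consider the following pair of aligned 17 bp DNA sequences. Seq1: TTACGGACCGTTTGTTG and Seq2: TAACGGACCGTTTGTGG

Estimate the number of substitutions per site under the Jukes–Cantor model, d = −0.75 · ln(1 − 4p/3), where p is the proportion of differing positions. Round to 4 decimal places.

The sequences differ at positions 2 (T/A), 16 (T/G).
p = 2/17 = 0.117647.
d = −0.75 · ln(1 − (4/3)·0.117647) = −0.75 · ln(0.843137) = −0.75 · (-0.170626) = 0.1280.

0.1280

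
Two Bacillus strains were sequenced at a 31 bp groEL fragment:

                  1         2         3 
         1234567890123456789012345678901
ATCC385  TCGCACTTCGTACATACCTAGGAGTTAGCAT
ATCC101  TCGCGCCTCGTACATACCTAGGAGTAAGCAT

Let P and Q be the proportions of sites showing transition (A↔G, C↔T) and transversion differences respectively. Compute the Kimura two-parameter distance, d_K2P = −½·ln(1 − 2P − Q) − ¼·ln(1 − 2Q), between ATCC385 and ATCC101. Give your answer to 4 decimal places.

Differing sites — 5:A/G (Ti); 7:T/C (Ti); 26:T/A (Tv).
Of the 3 differences, 2 transitions and 1 transversion over 31 sites: P = 2/31 = 0.064516, Q = 1/31 = 0.032258.
d = −0.5·ln(0.838710) − 0.25·ln(0.935484) = −0.5·(-0.175890) − 0.25·(-0.066691) = 0.1046.

0.1046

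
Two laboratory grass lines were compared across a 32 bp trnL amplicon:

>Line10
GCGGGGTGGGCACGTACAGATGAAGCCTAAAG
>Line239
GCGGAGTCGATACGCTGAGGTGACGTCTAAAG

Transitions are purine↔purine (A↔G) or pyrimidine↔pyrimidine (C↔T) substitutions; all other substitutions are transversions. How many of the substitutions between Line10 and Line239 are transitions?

6

The sequences differ at positions 5 (G/A, transition), 8 (G/C, transversion), 10 (G/A, transition), 11 (C/T, transition), 15 (T/C, transition), 16 (A/T, transversion), 17 (C/G, transversion), 20 (A/G, transition), 24 (A/C, transversion), 26 (C/T, transition).
Of the 10 differences, 6 transitions and 4 transversions, so the answer is 6.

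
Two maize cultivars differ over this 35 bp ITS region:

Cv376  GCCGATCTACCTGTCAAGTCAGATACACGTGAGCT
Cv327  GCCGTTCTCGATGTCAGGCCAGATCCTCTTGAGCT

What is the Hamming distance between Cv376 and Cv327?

Mismatches occur at site 5 (A↔T), site 9 (A↔C), site 10 (C↔G), site 11 (C↔A), site 17 (A↔G), site 19 (T↔C), site 25 (A↔C), site 27 (A↔T), site 29 (G↔T).
That gives 9 mismatches out of 35 aligned sites, so the Hamming distance is 9.

9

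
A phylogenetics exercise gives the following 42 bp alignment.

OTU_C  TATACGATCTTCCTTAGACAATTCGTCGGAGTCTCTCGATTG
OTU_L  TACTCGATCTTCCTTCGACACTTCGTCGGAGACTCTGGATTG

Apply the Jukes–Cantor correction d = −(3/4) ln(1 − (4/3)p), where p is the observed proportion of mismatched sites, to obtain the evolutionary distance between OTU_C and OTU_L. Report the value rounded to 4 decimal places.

0.1585

Differing sites — 3:T/C; 4:A/T; 16:A/C; 21:A/C; 32:T/A; 37:C/G.
p = 6/42 = 0.142857.
d = −0.75 · ln(1 − (4/3)·0.142857) = −0.75 · ln(0.809524) = −0.75 · (-0.211309) = 0.1585.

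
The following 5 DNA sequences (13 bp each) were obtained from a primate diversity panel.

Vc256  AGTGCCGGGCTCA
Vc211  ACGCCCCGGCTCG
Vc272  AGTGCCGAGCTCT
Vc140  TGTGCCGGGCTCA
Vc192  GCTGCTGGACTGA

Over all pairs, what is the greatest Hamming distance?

8

Pairwise Hamming distances:
  Vc256 vs Vc211: 5
  Vc256 vs Vc272: 2
  Vc256 vs Vc140: 1
  Vc256 vs Vc192: 5
  Vc211 vs Vc272: 6
  Vc211 vs Vc140: 6
  Vc211 vs Vc192: 8
  Vc272 vs Vc140: 3
  Vc272 vs Vc192: 7
  Vc140 vs Vc192: 5
The largest is 8, between Vc211 and Vc192.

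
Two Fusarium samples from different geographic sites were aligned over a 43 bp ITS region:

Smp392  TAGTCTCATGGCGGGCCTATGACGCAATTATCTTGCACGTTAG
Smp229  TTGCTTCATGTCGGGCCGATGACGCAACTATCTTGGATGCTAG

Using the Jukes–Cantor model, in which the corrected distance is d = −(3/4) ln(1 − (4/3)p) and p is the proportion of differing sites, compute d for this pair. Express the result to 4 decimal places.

0.2454

Mismatches occur at site 2 (A↔T), site 4 (T↔C), site 5 (C↔T), site 11 (G↔T), site 18 (T↔G), site 28 (T↔C), site 36 (C↔G), site 38 (C↔T), site 40 (T↔C).
p = 9/43 = 0.209302.
d = −0.75 · ln(1 − (4/3)·0.209302) = −0.75 · ln(0.720931) = −0.75 · (-0.327212) = 0.2454.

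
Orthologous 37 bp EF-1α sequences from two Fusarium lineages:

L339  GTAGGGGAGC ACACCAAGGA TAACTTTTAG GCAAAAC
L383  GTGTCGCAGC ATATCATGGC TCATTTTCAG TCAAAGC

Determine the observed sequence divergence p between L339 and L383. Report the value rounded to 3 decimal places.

0.351

Mismatches occur at site 3 (A↔G), site 4 (G↔T), site 5 (G↔C), site 7 (G↔C), site 12 (C↔T), site 14 (C↔T), site 17 (A↔T), site 20 (A↔C), site 22 (A↔C), site 24 (C↔T), site 28 (T↔C), site 31 (G↔T), site 36 (A↔G).
There are 13 differences over 37 sites, so p = 13/37 = 0.351.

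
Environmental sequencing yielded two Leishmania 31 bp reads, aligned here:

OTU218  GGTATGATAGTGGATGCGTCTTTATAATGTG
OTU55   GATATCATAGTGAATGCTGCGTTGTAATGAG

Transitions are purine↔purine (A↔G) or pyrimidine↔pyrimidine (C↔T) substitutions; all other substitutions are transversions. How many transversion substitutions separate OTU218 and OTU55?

Differing sites — 2:G/A (Ti); 6:G/C (Tv); 13:G/A (Ti); 18:G/T (Tv); 19:T/G (Tv); 21:T/G (Tv); 24:A/G (Ti); 30:T/A (Tv).
Of the 8 differences, 3 transitions and 5 transversions, so the answer is 5.

5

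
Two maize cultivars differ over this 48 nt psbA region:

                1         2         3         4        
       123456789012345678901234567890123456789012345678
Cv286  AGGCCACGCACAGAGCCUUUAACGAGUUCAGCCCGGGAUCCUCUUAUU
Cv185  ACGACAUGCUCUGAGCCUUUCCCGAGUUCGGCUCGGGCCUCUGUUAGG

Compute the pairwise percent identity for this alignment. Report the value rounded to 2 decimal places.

68.75%

Differing sites — 2:G/C; 4:C/A; 7:C/U; 10:A/U; 12:A/U; 21:A/C; 22:A/C; 30:A/G; 33:C/U; 38:A/C; 39:U/C; 40:C/U; 43:C/G; 47:U/G; 48:U/G.
33 of the 48 sites match, so the percent identity is 33/48 × 100 = 68.75%.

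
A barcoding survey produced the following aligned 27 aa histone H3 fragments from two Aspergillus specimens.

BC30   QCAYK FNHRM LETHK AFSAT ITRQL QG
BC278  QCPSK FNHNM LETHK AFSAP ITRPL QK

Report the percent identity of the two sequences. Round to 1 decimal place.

The sequences differ at positions 3 (A/P), 4 (Y/S), 9 (R/N), 20 (T/P), 24 (Q/P), 27 (G/K).
21 of the 27 sites match, so the percent identity is 21/27 × 100 = 77.8%.

77.8%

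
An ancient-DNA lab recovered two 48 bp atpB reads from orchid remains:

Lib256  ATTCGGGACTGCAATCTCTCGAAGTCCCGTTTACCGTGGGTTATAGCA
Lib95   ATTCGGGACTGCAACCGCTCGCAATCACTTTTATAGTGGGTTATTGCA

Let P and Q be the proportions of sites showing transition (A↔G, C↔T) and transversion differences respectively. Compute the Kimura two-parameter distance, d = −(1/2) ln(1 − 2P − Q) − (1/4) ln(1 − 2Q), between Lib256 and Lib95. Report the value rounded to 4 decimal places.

Differing sites — 15:T/C (Ti); 17:T/G (Tv); 22:A/C (Tv); 24:G/A (Ti); 27:C/A (Tv); 29:G/T (Tv); 34:C/T (Ti); 35:C/A (Tv); 45:A/T (Tv).
Of the 9 differences, 3 transitions and 6 transversions over 48 sites: P = 3/48 = 0.062500, Q = 6/48 = 0.125000.
d = −0.5·ln(0.750000) − 0.25·ln(0.750000) = −0.5·(-0.287682) − 0.25·(-0.287682) = 0.2158.

0.2158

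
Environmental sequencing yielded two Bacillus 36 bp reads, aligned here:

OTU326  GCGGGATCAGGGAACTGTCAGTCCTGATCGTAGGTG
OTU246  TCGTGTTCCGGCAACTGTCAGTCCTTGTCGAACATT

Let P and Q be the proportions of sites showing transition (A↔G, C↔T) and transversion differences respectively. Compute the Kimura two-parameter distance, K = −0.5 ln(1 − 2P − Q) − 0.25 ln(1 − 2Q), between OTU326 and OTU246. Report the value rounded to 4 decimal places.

The sequences differ at positions 1 (G/T, transversion), 4 (G/T, transversion), 6 (A/T, transversion), 9 (A/C, transversion), 12 (G/C, transversion), 26 (G/T, transversion), 27 (A/G, transition), 31 (T/A, transversion), 33 (G/C, transversion), 34 (G/A, transition), 36 (G/T, transversion).
Of the 11 differences, 2 transitions and 9 transversions over 36 sites: P = 2/36 = 0.055556, Q = 9/36 = 0.250000.
d = −0.5·ln(0.638888) − 0.25·ln(0.500000) = −0.5·(-0.448026) − 0.25·(-0.693147) = 0.3973.

0.3973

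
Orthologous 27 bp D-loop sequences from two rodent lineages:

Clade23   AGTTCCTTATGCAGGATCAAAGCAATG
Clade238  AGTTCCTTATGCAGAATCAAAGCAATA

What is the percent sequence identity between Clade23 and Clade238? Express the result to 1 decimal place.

The sequences differ at positions 15 (G/A), 27 (G/A).
25 of the 27 sites match, so the percent identity is 25/27 × 100 = 92.6%.

92.6%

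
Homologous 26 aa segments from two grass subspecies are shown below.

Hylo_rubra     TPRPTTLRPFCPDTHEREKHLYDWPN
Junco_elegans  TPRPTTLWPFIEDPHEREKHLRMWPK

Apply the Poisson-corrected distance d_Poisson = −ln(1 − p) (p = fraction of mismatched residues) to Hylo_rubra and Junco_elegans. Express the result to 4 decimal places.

Differing sites — 8:R/W; 11:C/I; 12:P/E; 14:T/P; 22:Y/R; 23:D/M; 26:N/K.
p = 7/26 = 0.269231.
d = −ln(1 − 0.269231) = −ln(0.730769) = 0.3137.

0.3137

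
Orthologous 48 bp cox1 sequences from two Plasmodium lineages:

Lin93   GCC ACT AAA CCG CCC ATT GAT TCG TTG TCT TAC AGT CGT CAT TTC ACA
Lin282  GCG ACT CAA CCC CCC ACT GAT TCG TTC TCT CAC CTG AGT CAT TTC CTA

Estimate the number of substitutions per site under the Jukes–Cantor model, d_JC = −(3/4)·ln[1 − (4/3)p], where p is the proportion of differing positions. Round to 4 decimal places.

0.3041

Mismatches occur at site 3 (C/G), site 7 (A/C), site 12 (G/C), site 17 (T/C), site 27 (G/C), site 31 (T/C), site 34 (A/C), site 35 (G/T), site 36 (T/G), site 37 (C/A), site 46 (A/C), site 47 (C/T).
p = 12/48 = 0.250000.
d = −0.75 · ln(1 − (4/3)·0.250000) = −0.75 · ln(0.666667) = −0.75 · (-0.405465) = 0.3041.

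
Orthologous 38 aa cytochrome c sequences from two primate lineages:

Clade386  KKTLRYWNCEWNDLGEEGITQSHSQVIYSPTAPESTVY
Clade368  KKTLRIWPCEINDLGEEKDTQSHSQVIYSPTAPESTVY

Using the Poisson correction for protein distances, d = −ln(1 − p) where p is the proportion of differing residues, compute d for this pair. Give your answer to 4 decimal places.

0.1411

Mismatches occur at site 6 (Y→I), site 8 (N→P), site 11 (W→I), site 18 (G→K), site 19 (I→D).
p = 5/38 = 0.131579.
d = −ln(1 − 0.131579) = −ln(0.868421) = 0.1411.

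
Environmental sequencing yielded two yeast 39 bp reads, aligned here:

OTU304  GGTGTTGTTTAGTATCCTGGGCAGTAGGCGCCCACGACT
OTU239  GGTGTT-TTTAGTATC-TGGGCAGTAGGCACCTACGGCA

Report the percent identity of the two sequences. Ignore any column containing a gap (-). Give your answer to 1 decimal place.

89.2%

Excluding the 2 gap columns leaves 37 comparable sites.
Mismatches occur at site 30 (G→A), site 33 (C→T), site 37 (A→G), site 39 (T→A).
33 of the 37 comparable sites match, so the percent identity is 33/37 × 100 = 89.2%.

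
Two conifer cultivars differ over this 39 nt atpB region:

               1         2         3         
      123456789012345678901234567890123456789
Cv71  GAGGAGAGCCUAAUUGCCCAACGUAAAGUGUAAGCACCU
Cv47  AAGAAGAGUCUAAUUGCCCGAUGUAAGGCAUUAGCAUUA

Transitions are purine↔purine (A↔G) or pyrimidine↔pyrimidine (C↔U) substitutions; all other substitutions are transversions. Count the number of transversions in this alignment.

2

The sequences differ at positions 1 (G/A, transition), 4 (G/A, transition), 9 (C/U, transition), 20 (A/G, transition), 22 (C/U, transition), 27 (A/G, transition), 29 (U/C, transition), 30 (G/A, transition), 32 (A/U, transversion), 37 (C/U, transition), 38 (C/U, transition), 39 (U/A, transversion).
Of the 12 differences, 10 transitions and 2 transversions, so the answer is 2.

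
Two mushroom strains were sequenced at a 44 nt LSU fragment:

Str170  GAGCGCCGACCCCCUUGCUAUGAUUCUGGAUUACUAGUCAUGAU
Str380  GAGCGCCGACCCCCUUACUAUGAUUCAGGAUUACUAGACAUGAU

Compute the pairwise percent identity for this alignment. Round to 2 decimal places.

Mismatches occur at site 17 (G↔A), site 27 (U↔A), site 38 (U↔A).
41 of the 44 sites match, so the percent identity is 41/44 × 100 = 93.18%.

93.18%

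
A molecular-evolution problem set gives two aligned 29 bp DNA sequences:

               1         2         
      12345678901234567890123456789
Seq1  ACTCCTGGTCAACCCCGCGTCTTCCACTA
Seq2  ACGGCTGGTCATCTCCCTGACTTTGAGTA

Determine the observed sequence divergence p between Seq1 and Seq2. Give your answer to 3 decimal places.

Mismatches occur at site 3 (T↔G), site 4 (C↔G), site 12 (A↔T), site 14 (C↔T), site 17 (G↔C), site 18 (C↔T), site 20 (T↔A), site 24 (C↔T), site 25 (C↔G), site 27 (C↔G).
There are 10 differences over 29 sites, so p = 10/29 = 0.345.

0.345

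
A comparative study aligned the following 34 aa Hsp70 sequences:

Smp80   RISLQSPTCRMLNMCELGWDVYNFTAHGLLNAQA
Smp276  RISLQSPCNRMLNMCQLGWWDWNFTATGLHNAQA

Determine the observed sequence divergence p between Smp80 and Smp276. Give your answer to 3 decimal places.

Differing sites — 8:T/C; 9:C/N; 16:E/Q; 20:D/W; 21:V/D; 22:Y/W; 27:H/T; 30:L/H.
There are 8 differences over 34 sites, so p = 8/34 = 0.235.

0.235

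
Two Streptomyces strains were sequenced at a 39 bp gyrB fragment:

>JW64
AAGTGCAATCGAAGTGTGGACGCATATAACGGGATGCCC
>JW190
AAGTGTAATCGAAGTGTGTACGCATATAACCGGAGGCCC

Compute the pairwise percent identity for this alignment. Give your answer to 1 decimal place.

Mismatches occur at site 6 (C→T), site 19 (G→T), site 31 (G→C), site 35 (T→G).
35 of the 39 sites match, so the percent identity is 35/39 × 100 = 89.7%.

89.7%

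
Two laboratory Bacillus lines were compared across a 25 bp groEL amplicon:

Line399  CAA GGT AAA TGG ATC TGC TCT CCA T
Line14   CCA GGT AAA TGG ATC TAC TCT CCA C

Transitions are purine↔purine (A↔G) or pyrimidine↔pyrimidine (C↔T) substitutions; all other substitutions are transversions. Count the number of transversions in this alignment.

1

Mismatches occur at site 2 (A→C, transversion), site 17 (G→A, transition), site 25 (T→C, transition).
Of the 3 differences, 2 transitions and 1 transversion, so the answer is 1.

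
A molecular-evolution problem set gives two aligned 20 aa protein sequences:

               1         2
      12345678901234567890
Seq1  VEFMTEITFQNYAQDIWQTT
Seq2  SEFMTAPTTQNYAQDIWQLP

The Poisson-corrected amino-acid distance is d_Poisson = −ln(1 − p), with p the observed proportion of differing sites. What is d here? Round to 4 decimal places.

Differing sites — 1:V/S; 6:E/A; 7:I/P; 9:F/T; 19:T/L; 20:T/P.
p = 6/20 = 0.300000.
d = −ln(1 − 0.300000) = −ln(0.700000) = 0.3567.

0.3567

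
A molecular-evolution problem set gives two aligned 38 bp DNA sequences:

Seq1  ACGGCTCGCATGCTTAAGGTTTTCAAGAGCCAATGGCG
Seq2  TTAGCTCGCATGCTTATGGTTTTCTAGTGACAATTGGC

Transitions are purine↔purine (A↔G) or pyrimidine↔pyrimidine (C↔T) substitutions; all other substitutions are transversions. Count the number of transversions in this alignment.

Differing sites — 1:A/T (Tv); 2:C/T (Ti); 3:G/A (Ti); 17:A/T (Tv); 25:A/T (Tv); 28:A/T (Tv); 30:C/A (Tv); 35:G/T (Tv); 37:C/G (Tv); 38:G/C (Tv).
Of the 10 differences, 2 transitions and 8 transversions, so the answer is 8.

8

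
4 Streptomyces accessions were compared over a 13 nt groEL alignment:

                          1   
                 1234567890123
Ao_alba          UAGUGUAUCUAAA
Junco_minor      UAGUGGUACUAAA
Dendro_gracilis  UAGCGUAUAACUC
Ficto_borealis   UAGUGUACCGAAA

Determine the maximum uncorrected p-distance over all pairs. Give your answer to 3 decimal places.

Pairwise Hamming distances:
  Ao_alba vs Junco_minor: 3
  Ao_alba vs Dendro_gracilis: 6
  Ao_alba vs Ficto_borealis: 2
  Junco_minor vs Dendro_gracilis: 9
  Junco_minor vs Ficto_borealis: 4
  Dendro_gracilis vs Ficto_borealis: 7
The largest is 9 mismatches, between Junco_minor and Dendro_gracilis; p = 9/13 = 0.692.

0.692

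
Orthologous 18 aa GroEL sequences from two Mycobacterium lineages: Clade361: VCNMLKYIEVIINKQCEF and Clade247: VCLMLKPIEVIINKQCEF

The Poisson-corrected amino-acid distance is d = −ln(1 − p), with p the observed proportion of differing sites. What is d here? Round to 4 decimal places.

The sequences differ at positions 3 (N/L), 7 (Y/P).
p = 2/18 = 0.111111.
d = −ln(1 − 0.111111) = −ln(0.888889) = 0.1178.

0.1178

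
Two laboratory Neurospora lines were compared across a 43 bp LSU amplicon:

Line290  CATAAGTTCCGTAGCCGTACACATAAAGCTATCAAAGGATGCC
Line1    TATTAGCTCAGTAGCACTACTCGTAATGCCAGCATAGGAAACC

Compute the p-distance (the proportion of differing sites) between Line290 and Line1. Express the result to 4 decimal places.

The sequences differ at positions 1 (C/T), 4 (A/T), 7 (T/C), 10 (C/A), 16 (C/A), 17 (G/C), 21 (A/T), 23 (A/G), 27 (A/T), 30 (T/C), 32 (T/G), 35 (A/T), 40 (T/A), 41 (G/A).
There are 14 differences over 43 sites, so p = 14/43 = 0.3256.

0.3256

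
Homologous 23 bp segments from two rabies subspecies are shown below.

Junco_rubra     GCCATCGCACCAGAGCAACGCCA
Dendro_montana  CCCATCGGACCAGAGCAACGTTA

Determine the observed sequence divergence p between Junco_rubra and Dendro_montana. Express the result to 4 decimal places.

Differing sites — 1:G/C; 8:C/G; 21:C/T; 22:C/T.
There are 4 differences over 23 sites, so p = 4/23 = 0.1739.

0.1739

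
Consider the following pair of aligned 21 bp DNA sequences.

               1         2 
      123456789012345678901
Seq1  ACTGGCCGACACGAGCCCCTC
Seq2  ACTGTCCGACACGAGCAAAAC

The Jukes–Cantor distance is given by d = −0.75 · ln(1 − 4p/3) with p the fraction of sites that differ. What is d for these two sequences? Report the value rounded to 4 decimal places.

0.2865

Differing sites — 5:G/T; 17:C/A; 18:C/A; 19:C/A; 20:T/A.
p = 5/21 = 0.238095.
d = −0.75 · ln(1 − (4/3)·0.238095) = −0.75 · ln(0.682540) = −0.75 · (-0.381934) = 0.2865.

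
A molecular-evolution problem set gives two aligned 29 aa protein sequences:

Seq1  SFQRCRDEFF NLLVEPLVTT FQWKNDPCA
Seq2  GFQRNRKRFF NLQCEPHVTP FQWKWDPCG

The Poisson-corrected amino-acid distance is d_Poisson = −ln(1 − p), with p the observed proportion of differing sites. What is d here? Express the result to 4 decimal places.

0.4229

Differing sites — 1:S/G; 5:C/N; 7:D/K; 8:E/R; 13:L/Q; 14:V/C; 17:L/H; 20:T/P; 25:N/W; 29:A/G.
p = 10/29 = 0.344828.
d = −ln(1 − 0.344828) = −ln(0.655172) = 0.4229.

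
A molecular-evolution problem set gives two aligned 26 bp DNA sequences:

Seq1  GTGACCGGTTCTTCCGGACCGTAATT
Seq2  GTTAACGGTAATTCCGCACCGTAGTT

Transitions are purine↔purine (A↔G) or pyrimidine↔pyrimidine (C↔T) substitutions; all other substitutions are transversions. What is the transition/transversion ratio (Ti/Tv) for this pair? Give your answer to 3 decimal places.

0.200

Differing sites — 3:G/T (Tv); 5:C/A (Tv); 10:T/A (Tv); 11:C/A (Tv); 17:G/C (Tv); 24:A/G (Ti).
Of the 6 differences, 1 transition and 5 transversions, so Ti/Tv = 1/5 = 0.200.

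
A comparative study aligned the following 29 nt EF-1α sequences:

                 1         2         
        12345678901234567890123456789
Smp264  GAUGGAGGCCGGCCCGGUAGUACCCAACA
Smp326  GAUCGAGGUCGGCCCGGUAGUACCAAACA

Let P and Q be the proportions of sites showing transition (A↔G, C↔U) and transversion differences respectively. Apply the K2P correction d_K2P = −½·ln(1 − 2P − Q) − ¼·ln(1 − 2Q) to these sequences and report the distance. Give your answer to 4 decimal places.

0.1113

Differing sites — 4:G/C (Tv); 9:C/U (Ti); 25:C/A (Tv).
Of the 3 differences, 1 transition and 2 transversions over 29 sites: P = 1/29 = 0.034483, Q = 2/29 = 0.068966.
d = −0.5·ln(0.862068) − 0.25·ln(0.862068) = −0.5·(-0.148421) − 0.25·(-0.148421) = 0.1113.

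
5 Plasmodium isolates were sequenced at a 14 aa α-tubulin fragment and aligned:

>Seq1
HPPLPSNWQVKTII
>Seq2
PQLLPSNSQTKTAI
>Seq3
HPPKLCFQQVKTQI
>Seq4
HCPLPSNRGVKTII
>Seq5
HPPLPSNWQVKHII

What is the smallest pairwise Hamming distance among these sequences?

1

Pairwise Hamming distances:
  Seq1 vs Seq2: 6
  Seq1 vs Seq3: 6
  Seq1 vs Seq4: 3
  Seq1 vs Seq5: 1
  Seq2 vs Seq3: 10
  Seq2 vs Seq4: 7
  Seq2 vs Seq5: 7
  Seq3 vs Seq4: 8
  Seq3 vs Seq5: 7
  Seq4 vs Seq5: 4
The smallest is 1, between Seq1 and Seq5.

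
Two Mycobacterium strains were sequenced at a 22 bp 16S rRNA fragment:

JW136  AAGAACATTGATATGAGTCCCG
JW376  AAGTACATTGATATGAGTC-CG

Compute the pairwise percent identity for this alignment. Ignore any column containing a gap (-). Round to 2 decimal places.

Excluding the 1 gap column leaves 21 comparable sites.
Differing sites — 4:A/T.
20 of the 21 comparable sites match, so the percent identity is 20/21 × 100 = 95.24%.

95.24%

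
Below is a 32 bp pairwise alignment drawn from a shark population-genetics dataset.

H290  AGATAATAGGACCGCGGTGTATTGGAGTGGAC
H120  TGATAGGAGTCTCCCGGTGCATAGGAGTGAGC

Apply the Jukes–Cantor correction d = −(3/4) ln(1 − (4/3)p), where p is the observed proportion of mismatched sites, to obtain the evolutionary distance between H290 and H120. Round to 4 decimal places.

Differing sites — 1:A/T; 6:A/G; 7:T/G; 10:G/T; 11:A/C; 12:C/T; 14:G/C; 20:T/C; 23:T/A; 30:G/A; 31:A/G.
p = 11/32 = 0.343750.
d = −0.75 · ln(1 − (4/3)·0.343750) = −0.75 · ln(0.541667) = −0.75 · (-0.613104) = 0.4598.

0.4598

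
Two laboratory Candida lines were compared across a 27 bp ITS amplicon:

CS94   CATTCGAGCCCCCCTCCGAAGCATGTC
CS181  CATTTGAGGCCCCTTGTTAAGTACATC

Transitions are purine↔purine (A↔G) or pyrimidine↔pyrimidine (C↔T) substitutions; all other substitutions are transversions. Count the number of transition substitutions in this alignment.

The sequences differ at positions 5 (C/T, transition), 9 (C/G, transversion), 14 (C/T, transition), 16 (C/G, transversion), 17 (C/T, transition), 18 (G/T, transversion), 22 (C/T, transition), 24 (T/C, transition), 25 (G/A, transition).
Of the 9 differences, 6 transitions and 3 transversions, so the answer is 6.

6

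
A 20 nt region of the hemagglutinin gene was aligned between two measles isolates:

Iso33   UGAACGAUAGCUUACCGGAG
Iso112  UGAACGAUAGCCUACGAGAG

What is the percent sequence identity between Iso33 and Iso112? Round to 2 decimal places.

The sequences differ at positions 12 (U/C), 16 (C/G), 17 (G/A).
17 of the 20 sites match, so the percent identity is 17/20 × 100 = 85.00%.

85.00%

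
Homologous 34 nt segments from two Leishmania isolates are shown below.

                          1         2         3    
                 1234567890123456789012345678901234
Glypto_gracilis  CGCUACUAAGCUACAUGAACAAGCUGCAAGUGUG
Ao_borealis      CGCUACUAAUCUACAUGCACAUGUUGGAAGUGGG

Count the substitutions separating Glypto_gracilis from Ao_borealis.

6

The sequences differ at positions 10 (G/U), 18 (A/C), 22 (A/U), 24 (C/U), 27 (C/G), 33 (U/G).
That gives 6 mismatches out of 34 aligned sites, so the Hamming distance is 6.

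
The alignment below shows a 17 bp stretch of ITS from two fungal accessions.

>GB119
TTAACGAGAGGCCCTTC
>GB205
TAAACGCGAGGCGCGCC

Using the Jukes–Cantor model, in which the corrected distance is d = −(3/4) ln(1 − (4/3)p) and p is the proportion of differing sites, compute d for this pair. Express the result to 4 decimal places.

0.3734

Mismatches occur at site 2 (T/A), site 7 (A/C), site 13 (C/G), site 15 (T/G), site 16 (T/C).
p = 5/17 = 0.294118.
d = −0.75 · ln(1 − (4/3)·0.294118) = −0.75 · ln(0.607843) = −0.75 · (-0.497839) = 0.3734.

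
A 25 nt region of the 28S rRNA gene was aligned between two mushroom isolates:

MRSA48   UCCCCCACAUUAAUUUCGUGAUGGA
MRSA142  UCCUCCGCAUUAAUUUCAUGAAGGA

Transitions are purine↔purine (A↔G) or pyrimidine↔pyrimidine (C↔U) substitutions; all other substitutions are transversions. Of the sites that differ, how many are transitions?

3

Mismatches occur at site 4 (C↔U, transition), site 7 (A↔G, transition), site 18 (G↔A, transition), site 22 (U↔A, transversion).
Of the 4 differences, 3 transitions and 1 transversion, so the answer is 3.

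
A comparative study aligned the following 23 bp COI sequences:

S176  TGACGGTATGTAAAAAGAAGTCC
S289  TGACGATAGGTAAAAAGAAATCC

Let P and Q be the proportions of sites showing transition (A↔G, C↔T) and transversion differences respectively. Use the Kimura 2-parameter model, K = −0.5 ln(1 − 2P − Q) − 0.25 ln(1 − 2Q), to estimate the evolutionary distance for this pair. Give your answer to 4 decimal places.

The sequences differ at positions 6 (G/A, transition), 9 (T/G, transversion), 20 (G/A, transition).
Of the 3 differences, 2 transitions and 1 transversion over 23 sites: P = 2/23 = 0.086957, Q = 1/23 = 0.043478.
d = −0.5·ln(0.782608) − 0.25·ln(0.913044) = −0.5·(-0.245123) − 0.25·(-0.090971) = 0.1453.

0.1453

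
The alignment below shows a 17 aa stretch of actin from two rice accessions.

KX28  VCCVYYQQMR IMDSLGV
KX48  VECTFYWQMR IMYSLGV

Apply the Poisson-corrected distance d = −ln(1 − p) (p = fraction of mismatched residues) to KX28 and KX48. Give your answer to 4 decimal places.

0.3483

Mismatches occur at site 2 (C→E), site 4 (V→T), site 5 (Y→F), site 7 (Q→W), site 13 (D→Y).
p = 5/17 = 0.294118.
d = −ln(1 − 0.294118) = −ln(0.705882) = 0.3483.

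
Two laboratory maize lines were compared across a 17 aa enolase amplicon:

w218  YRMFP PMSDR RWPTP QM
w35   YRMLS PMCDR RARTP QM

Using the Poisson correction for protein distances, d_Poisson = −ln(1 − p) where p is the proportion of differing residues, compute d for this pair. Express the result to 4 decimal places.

0.3483

The sequences differ at positions 4 (F/L), 5 (P/S), 8 (S/C), 12 (W/A), 13 (P/R).
p = 5/17 = 0.294118.
d = −ln(1 − 0.294118) = −ln(0.705882) = 0.3483.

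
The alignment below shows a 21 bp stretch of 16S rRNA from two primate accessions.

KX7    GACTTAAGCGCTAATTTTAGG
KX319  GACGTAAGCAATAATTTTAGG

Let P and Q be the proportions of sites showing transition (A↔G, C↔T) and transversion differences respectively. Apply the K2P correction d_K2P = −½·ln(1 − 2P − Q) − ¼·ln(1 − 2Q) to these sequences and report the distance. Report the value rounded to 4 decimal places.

0.1585

The sequences differ at positions 4 (T/G, transversion), 10 (G/A, transition), 11 (C/A, transversion).
Of the 3 differences, 1 transition and 2 transversions over 21 sites: P = 1/21 = 0.047619, Q = 2/21 = 0.095238.
d = −0.5·ln(0.809524) − 0.25·ln(0.809524) = −0.5·(-0.211309) − 0.25·(-0.211309) = 0.1585.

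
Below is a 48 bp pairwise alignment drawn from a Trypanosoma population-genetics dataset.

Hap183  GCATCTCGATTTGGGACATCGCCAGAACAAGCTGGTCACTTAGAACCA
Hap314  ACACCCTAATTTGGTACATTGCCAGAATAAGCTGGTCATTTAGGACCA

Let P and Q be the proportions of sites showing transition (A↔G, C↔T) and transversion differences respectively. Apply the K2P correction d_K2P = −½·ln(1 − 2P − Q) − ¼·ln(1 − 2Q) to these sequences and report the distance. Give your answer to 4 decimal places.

The sequences differ at positions 1 (G/A, transition), 4 (T/C, transition), 6 (T/C, transition), 7 (C/T, transition), 8 (G/A, transition), 15 (G/T, transversion), 20 (C/T, transition), 28 (C/T, transition), 39 (C/T, transition), 44 (A/G, transition).
Of the 10 differences, 9 transitions and 1 transversion over 48 sites: P = 9/48 = 0.187500, Q = 1/48 = 0.020833.
d = −0.5·ln(0.604167) − 0.25·ln(0.958334) = −0.5·(-0.503905) − 0.25·(-0.042559) = 0.2626.

0.2626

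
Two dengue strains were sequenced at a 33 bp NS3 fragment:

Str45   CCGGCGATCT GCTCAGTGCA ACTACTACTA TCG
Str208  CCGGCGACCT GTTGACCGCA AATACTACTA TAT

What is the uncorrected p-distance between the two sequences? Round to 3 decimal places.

Mismatches occur at site 8 (T↔C), site 12 (C↔T), site 14 (C↔G), site 16 (G↔C), site 17 (T↔C), site 22 (C↔A), site 32 (C↔A), site 33 (G↔T).
There are 8 differences over 33 sites, so p = 8/33 = 0.242.

0.242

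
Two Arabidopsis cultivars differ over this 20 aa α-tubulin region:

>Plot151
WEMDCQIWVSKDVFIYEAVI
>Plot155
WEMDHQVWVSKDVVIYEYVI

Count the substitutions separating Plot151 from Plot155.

Mismatches occur at site 5 (C↔H), site 7 (I↔V), site 14 (F↔V), site 18 (A↔Y).
That gives 4 mismatches out of 20 aligned sites, so the Hamming distance is 4.

4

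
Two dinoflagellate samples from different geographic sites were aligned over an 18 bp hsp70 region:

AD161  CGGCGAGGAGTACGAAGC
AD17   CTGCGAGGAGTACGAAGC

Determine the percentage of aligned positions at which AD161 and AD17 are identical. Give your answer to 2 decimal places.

94.44%

Differing sites — 2:G/T.
17 of the 18 sites match, so the percent identity is 17/18 × 100 = 94.44%.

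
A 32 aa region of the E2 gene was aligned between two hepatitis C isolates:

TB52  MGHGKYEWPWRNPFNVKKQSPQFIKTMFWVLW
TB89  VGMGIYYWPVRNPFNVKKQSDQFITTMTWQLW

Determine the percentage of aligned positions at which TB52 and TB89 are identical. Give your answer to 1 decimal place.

71.9%

Differing sites — 1:M/V; 3:H/M; 5:K/I; 7:E/Y; 10:W/V; 21:P/D; 25:K/T; 28:F/T; 30:V/Q.
23 of the 32 sites match, so the percent identity is 23/32 × 100 = 71.9%.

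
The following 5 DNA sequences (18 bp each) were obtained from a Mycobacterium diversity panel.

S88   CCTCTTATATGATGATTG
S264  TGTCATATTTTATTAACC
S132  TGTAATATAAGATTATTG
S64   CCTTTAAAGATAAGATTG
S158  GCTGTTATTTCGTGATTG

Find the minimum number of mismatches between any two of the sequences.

Pairwise Hamming distances:
  S88 vs S264: 9
  S88 vs S132: 6
  S88 vs S64: 7
  S88 vs S158: 5
  S264 vs S132: 7
  S264 vs S64: 13
  S264 vs S158: 10
  S132 vs S64: 10
  S132 vs S158: 9
  S64 vs S158: 9
The smallest is 5, between S88 and S158.

5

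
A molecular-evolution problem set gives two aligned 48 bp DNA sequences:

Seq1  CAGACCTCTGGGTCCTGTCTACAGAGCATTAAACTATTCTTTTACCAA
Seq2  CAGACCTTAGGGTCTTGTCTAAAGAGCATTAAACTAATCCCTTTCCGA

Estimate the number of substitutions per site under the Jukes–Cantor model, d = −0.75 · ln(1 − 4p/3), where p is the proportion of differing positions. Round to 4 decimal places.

Differing sites — 8:C/T; 9:T/A; 15:C/T; 22:C/A; 37:T/A; 40:T/C; 41:T/C; 44:A/T; 47:A/G.
p = 9/48 = 0.187500.
d = −0.75 · ln(1 − (4/3)·0.187500) = −0.75 · ln(0.750000) = −0.75 · (-0.287682) = 0.2158.

0.2158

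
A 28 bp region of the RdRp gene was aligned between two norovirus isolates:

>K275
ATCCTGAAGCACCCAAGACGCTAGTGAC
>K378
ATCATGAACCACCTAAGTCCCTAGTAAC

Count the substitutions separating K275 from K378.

Mismatches occur at site 4 (C→A), site 9 (G→C), site 14 (C→T), site 18 (A→T), site 20 (G→C), site 26 (G→A).
That gives 6 mismatches out of 28 aligned sites, so the Hamming distance is 6.

6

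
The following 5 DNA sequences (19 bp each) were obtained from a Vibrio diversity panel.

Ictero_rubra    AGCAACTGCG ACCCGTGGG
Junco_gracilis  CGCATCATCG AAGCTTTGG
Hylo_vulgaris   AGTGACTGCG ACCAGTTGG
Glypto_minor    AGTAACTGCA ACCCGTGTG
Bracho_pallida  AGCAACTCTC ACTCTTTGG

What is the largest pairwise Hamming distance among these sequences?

Pairwise Hamming distances:
  Ictero_rubra vs Junco_gracilis: 8
  Ictero_rubra vs Hylo_vulgaris: 4
  Ictero_rubra vs Glypto_minor: 3
  Ictero_rubra vs Bracho_pallida: 6
  Junco_gracilis vs Hylo_vulgaris: 10
  Junco_gracilis vs Glypto_minor: 11
  Junco_gracilis vs Bracho_pallida: 8
  Hylo_vulgaris vs Glypto_minor: 5
  Hylo_vulgaris vs Bracho_pallida: 8
  Glypto_minor vs Bracho_pallida: 8
The largest is 11, between Junco_gracilis and Glypto_minor.

11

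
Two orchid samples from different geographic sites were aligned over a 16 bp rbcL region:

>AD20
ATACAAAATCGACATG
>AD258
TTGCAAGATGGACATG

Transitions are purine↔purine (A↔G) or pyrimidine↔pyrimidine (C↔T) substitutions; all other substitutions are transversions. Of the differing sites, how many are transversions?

Differing sites — 1:A/T (Tv); 3:A/G (Ti); 7:A/G (Ti); 10:C/G (Tv).
Of the 4 differences, 2 transitions and 2 transversions, so the answer is 2.

2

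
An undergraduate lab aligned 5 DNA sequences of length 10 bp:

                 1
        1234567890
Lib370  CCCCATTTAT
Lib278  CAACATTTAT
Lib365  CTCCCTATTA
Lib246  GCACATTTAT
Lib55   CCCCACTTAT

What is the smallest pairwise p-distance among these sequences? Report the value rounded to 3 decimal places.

0.100

Pairwise Hamming distances:
  Lib370 vs Lib278: 2
  Lib370 vs Lib365: 5
  Lib370 vs Lib246: 2
  Lib370 vs Lib55: 1
  Lib278 vs Lib365: 6
  Lib278 vs Lib246: 2
  Lib278 vs Lib55: 3
  Lib365 vs Lib246: 7
  Lib365 vs Lib55: 6
  Lib246 vs Lib55: 3
The smallest is 1 mismatch, between Lib370 and Lib55; p = 1/10 = 0.100.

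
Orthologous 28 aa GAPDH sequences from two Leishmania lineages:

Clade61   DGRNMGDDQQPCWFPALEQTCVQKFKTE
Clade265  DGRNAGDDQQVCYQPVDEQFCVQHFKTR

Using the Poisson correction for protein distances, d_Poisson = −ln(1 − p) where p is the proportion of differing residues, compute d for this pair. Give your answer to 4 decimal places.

0.3878

Differing sites — 5:M/A; 11:P/V; 13:W/Y; 14:F/Q; 16:A/V; 17:L/D; 20:T/F; 24:K/H; 28:E/R.
p = 9/28 = 0.321429.
d = −ln(1 − 0.321429) = −ln(0.678571) = 0.3878.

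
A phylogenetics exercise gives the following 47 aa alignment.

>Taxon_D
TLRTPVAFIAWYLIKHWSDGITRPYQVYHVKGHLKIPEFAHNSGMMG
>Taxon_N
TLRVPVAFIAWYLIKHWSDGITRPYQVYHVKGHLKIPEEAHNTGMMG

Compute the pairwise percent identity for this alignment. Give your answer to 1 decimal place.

93.6%

Differing sites — 4:T/V; 39:F/E; 43:S/T.
44 of the 47 sites match, so the percent identity is 44/47 × 100 = 93.6%.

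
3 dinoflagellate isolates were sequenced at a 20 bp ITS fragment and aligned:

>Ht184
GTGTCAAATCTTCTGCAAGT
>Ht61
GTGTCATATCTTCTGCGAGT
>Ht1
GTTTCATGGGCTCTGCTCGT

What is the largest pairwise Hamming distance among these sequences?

Pairwise Hamming distances:
  Ht184 vs Ht61: 2
  Ht184 vs Ht1: 8
  Ht61 vs Ht1: 7
The largest is 8, between Ht184 and Ht1.

8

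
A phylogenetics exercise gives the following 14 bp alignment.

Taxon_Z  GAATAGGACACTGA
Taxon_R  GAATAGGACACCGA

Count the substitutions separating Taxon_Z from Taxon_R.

1

A single mismatch occurs at site 12 (T↔C).
That gives 1 mismatch out of 14 aligned sites, so the Hamming distance is 1.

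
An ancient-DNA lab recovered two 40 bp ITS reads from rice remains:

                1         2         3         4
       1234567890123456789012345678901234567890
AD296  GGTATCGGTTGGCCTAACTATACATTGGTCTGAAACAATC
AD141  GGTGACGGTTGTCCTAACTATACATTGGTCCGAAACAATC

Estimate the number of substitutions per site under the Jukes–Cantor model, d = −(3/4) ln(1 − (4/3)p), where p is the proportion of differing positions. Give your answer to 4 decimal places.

Mismatches occur at site 4 (A→G), site 5 (T→A), site 12 (G→T), site 31 (T→C).
p = 4/40 = 0.100000.
d = −0.75 · ln(1 − (4/3)·0.100000) = −0.75 · ln(0.866667) = −0.75 · (-0.143100) = 0.1073.

0.1073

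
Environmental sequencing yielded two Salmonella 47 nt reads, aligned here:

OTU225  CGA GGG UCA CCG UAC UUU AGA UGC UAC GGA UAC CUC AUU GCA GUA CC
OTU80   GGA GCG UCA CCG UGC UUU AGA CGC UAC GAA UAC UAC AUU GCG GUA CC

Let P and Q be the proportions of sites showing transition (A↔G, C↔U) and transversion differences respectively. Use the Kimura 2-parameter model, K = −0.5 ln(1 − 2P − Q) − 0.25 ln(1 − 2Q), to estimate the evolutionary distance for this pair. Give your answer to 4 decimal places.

The sequences differ at positions 1 (C/G, transversion), 5 (G/C, transversion), 14 (A/G, transition), 22 (U/C, transition), 29 (G/A, transition), 34 (C/U, transition), 35 (U/A, transversion), 42 (A/G, transition).
Of the 8 differences, 5 transitions and 3 transversions over 47 sites: P = 5/47 = 0.106383, Q = 3/47 = 0.063830.
d = −0.5·ln(0.723404) − 0.25·ln(0.872340) = −0.5·(-0.323787) − 0.25·(-0.136576) = 0.1960.

0.1960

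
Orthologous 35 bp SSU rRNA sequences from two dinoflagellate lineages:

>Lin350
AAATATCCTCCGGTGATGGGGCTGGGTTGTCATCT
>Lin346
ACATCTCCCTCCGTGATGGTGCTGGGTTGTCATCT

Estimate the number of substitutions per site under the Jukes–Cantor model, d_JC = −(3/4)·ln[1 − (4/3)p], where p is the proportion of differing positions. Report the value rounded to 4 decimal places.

Mismatches occur at site 2 (A/C), site 5 (A/C), site 9 (T/C), site 10 (C/T), site 12 (G/C), site 20 (G/T).
p = 6/35 = 0.171429.
d = −0.75 · ln(1 − (4/3)·0.171429) = −0.75 · ln(0.771428) = −0.75 · (-0.259512) = 0.1946.

0.1946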